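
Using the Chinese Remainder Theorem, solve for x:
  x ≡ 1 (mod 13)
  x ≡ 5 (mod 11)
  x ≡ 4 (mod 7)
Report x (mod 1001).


Moduli 13, 11, 7 are pairwise coprime; by CRT there is a unique solution modulo M = 13 · 11 · 7 = 1001.
Solve pairwise, accumulating the modulus:
  Start with x ≡ 1 (mod 13).
  Combine with x ≡ 5 (mod 11): since gcd(13, 11) = 1, we get a unique residue mod 143.
    Write x = 1 + 13·t and substitute into x ≡ 5 (mod 11): 13·t ≡ 5 − 1 = 4 (mod 11).
    Reduce coefficients mod 11: 2·t ≡ 4 (mod 11).
    The inverse of 2 mod 11 is 6 (since 2·6 = 12 = 1·11 + 1), so t ≡ 6·4 = 24 ≡ 2 (mod 11).
    Then x = 1 + 13·2 = 27, valid modulo lcm(13, 11) = 143: x ≡ 27 (mod 143).
  Combine with x ≡ 4 (mod 7): since gcd(143, 7) = 1, we get a unique residue mod 1001.
    Write x = 27 + 143·t and substitute into x ≡ 4 (mod 7): 143·t ≡ 4 − 27 = -23 (mod 7).
    Reduce coefficients mod 7: 3·t ≡ 5 (mod 7).
    The inverse of 3 mod 7 is 5 (since 3·5 = 15 = 2·7 + 1), so t ≡ 5·5 = 25 ≡ 4 (mod 7).
    Then x = 27 + 143·4 = 599, valid modulo lcm(143, 7) = 1001: x ≡ 599 (mod 1001).
Verify: 599 mod 13 = 1 ✓, 599 mod 11 = 5 ✓, 599 mod 7 = 4 ✓.

x ≡ 599 (mod 1001).


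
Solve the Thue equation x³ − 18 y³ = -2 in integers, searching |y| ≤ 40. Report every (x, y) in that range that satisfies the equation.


The equation is x³ - 18y³ = -2. For fixed y, x³ = 18·y³ − 2, so a solution requires the RHS to be a perfect cube.
Strategy: iterate y from -40 to 40, compute RHS = 18·y³ − 2, and check whether it is a (positive or negative) perfect cube.
Check small values of y:
  y = 0: RHS = -2 is not a perfect cube.
  y = 1: RHS = 16 is not a perfect cube.
  y = -1: RHS = -20 is not a perfect cube.
  y = 2: RHS = 142 is not a perfect cube.
  y = -2: RHS = -146 is not a perfect cube.
  y = 3: RHS = 484 is not a perfect cube.
  y = -3: RHS = -488 is not a perfect cube.
Continuing the search up to |y| = 40 finds no solutions either.
No (x, y) in the scanned range satisfies the equation.

No integer solutions with |y| ≤ 40.


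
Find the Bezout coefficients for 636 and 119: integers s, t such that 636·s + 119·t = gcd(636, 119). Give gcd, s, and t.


Euclidean algorithm on (636, 119) — divide until remainder is 0:
  636 = 5 · 119 + 41
  119 = 2 · 41 + 37
  41 = 1 · 37 + 4
  37 = 9 · 4 + 1
  4 = 4 · 1 + 0
gcd(636, 119) = 1.
Track Bezout coefficients alongside the remainders: start with r₀ = 636 = a·1 + b·0 (s = 1, t = 0) and r₁ = 119 = a·0 + b·1 (s = 0, t = 1); each new remainder r_{k+1} = r_{k-1} − q_k·r_k inherits s_{k+1} = s_{k-1} − q_k·s_k, t_{k+1} = t_{k-1} − q_k·t_k, so r_k = a·s_k + b·t_k at every step:
  q = 5: r = 41, s = 1 − 5·0 = 1, t = 0 − 5·1 = -5  (check: 636·1 + 119·(-5) = 41)
  q = 2: r = 37, s = 0 − 2·1 = -2, t = 1 − 2·(-5) = 11  (check: 636·(-2) + 119·11 = 37)
  q = 1: r = 4, s = 1 − 1·(-2) = 3, t = -5 − 1·11 = -16  (check: 636·3 + 119·(-16) = 4)
  q = 9: r = 1, s = -2 − 9·3 = -29, t = 11 − 9·(-16) = 155  (check: 636·(-29) + 119·155 = 1)
The row with r = 1 (the gcd) gives the Bezout coefficients s = -29, t = 155.
Result: 636 · (-29) + 119 · (155) = 1.

gcd(636, 119) = 1; s = -29, t = 155 (check: 636·(-29) + 119·155 = 1).


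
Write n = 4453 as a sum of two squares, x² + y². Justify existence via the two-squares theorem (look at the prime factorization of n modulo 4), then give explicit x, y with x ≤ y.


Step 1: Factor n = 4453 = 61 · 73.
Step 2: Check the mod-4 condition on each prime factor: 61 ≡ 1 (mod 4), exponent 1; 73 ≡ 1 (mod 4), exponent 1.
All primes ≡ 3 (mod 4) appear to even exponent (or don't appear), so by the two-squares theorem n IS expressible as a sum of two squares.
Step 3: Build a representation. Here n = 61 · 73 is a product of primes ≡ 1 (mod 4). Each prime p ≡ 1 (mod 4) is itself a sum of two squares; find a² by testing p − a² for a perfect square:
  61: 61 − 1² = 60, 61 − 2² = 57, 61 − 3² = 52, 61 − 4² = 45, 61 − 5² = 36 = 6² ⇒ 61 = 5² + 6².
  73: 73 − 1² = 72, 73 − 2² = 69, 73 − 3² = 64 = 8² ⇒ 73 = 3² + 8².
  Combine using the Brahmagupta–Fibonacci identity (a² + b²)(c² + d²) = (ac − bd)² + (ad + bc)² = (ac + bd)² + (ad − bc)²:
  61 · 73 = 4453: from (5² + 6²)(3² + 8²), take (5·3 − 6·8, 5·8 + 6·3) = (15 − 48, 40 + 18) = (-33, 58); dropping signs (only squares matter) gives (33, 58); check 33² + 58² = 1089 + 3364 = 4453 ✓.
Step 4: Order so x ≤ y and verify: 33² + 58² = 1089 + 3364 = 4453 = n. ✓

n = 4453 = 33² + 58² (one valid representation with x ≤ y).


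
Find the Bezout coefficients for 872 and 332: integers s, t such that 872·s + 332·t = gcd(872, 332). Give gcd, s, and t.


Euclidean algorithm on (872, 332) — divide until remainder is 0:
  872 = 2 · 332 + 208
  332 = 1 · 208 + 124
  208 = 1 · 124 + 84
  124 = 1 · 84 + 40
  84 = 2 · 40 + 4
  40 = 10 · 4 + 0
gcd(872, 332) = 4.
Track Bezout coefficients alongside the remainders: start with r₀ = 872 = a·1 + b·0 (s = 1, t = 0) and r₁ = 332 = a·0 + b·1 (s = 0, t = 1); each new remainder r_{k+1} = r_{k-1} − q_k·r_k inherits s_{k+1} = s_{k-1} − q_k·s_k, t_{k+1} = t_{k-1} − q_k·t_k, so r_k = a·s_k + b·t_k at every step:
  q = 2: r = 208, s = 1 − 2·0 = 1, t = 0 − 2·1 = -2  (check: 872·1 + 332·(-2) = 208)
  q = 1: r = 124, s = 0 − 1·1 = -1, t = 1 − 1·(-2) = 3  (check: 872·(-1) + 332·3 = 124)
  q = 1: r = 84, s = 1 − 1·(-1) = 2, t = -2 − 1·3 = -5  (check: 872·2 + 332·(-5) = 84)
  q = 1: r = 40, s = -1 − 1·2 = -3, t = 3 − 1·(-5) = 8  (check: 872·(-3) + 332·8 = 40)
  q = 2: r = 4, s = 2 − 2·(-3) = 8, t = -5 − 2·8 = -21  (check: 872·8 + 332·(-21) = 4)
The row with r = 4 (the gcd) gives the Bezout coefficients s = 8, t = -21.
Result: 872 · (8) + 332 · (-21) = 4.

gcd(872, 332) = 4; s = 8, t = -21 (check: 872·8 + 332·(-21) = 4).


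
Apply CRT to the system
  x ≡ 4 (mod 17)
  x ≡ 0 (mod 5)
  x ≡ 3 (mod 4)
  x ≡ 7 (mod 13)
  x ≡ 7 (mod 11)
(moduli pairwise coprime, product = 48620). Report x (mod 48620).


Product of moduli M = 17 · 5 · 4 · 13 · 11 = 48620.
Merge one congruence at a time:
  Start: x ≡ 4 (mod 17).
  Combine with x ≡ 0 (mod 5); new modulus lcm = 85.
    Write x = 4 + 17·t and substitute into x ≡ 0 (mod 5): 17·t ≡ 0 − 4 = -4 (mod 5).
    Reduce coefficients mod 5: 2·t ≡ 1 (mod 5).
    The inverse of 2 mod 5 is 3 (since 2·3 = 6 = 1·5 + 1), so t ≡ 3·1 = 3 ≡ 3 (mod 5).
    Then x = 4 + 17·3 = 55, valid modulo lcm(17, 5) = 85: x ≡ 55 (mod 85).
  Combine with x ≡ 3 (mod 4); new modulus lcm = 340.
    Write x = 55 + 85·t and substitute into x ≡ 3 (mod 4): 85·t ≡ 3 − 55 = -52 (mod 4).
    Reduce coefficients mod 4: 1·t ≡ 0 (mod 4).
    So t ≡ 0 (mod 4).
    Then x = 55 + 85·0 = 55, valid modulo lcm(85, 4) = 340: x ≡ 55 (mod 340).
  Combine with x ≡ 7 (mod 13); new modulus lcm = 4420.
    Write x = 55 + 340·t and substitute into x ≡ 7 (mod 13): 340·t ≡ 7 − 55 = -48 (mod 13).
    Reduce coefficients mod 13: 2·t ≡ 4 (mod 13).
    The inverse of 2 mod 13 is 7 (since 2·7 = 14 = 1·13 + 1), so t ≡ 7·4 = 28 ≡ 2 (mod 13).
    Then x = 55 + 340·2 = 735, valid modulo lcm(340, 13) = 4420: x ≡ 735 (mod 4420).
  Combine with x ≡ 7 (mod 11); new modulus lcm = 48620.
    Write x = 735 + 4420·t and substitute into x ≡ 7 (mod 11): 4420·t ≡ 7 − 735 = -728 (mod 11).
    Reduce coefficients mod 11: 9·t ≡ 9 (mod 11).
    The inverse of 9 mod 11 is 5 (since 9·5 = 45 = 4·11 + 1), so t ≡ 5·9 = 45 ≡ 1 (mod 11).
    Then x = 735 + 4420·1 = 5155, valid modulo lcm(4420, 11) = 48620: x ≡ 5155 (mod 48620).
Verify against each original: 5155 mod 17 = 4, 5155 mod 5 = 0, 5155 mod 4 = 3, 5155 mod 13 = 7, 5155 mod 11 = 7.

x ≡ 5155 (mod 48620).


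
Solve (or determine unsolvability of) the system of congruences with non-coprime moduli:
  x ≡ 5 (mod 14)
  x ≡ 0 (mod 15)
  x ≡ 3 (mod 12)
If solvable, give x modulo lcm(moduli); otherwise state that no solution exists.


Moduli 14, 15, 12 are not pairwise coprime, so CRT works modulo lcm(m_i) when all pairwise compatibility conditions hold.
Pairwise compatibility: gcd(m_i, m_j) must divide a_i - a_j for every pair.
Merge one congruence at a time:
  Start: x ≡ 5 (mod 14).
  Combine with x ≡ 0 (mod 15): gcd(14, 15) = 1; 0 - 5 = -5, which IS divisible by 1, so compatible.
    Write x = 5 + 14·t and substitute into x ≡ 0 (mod 15): 14·t ≡ 0 − 5 = -5 (mod 15).
    Reduce coefficients mod 15: 14·t ≡ 10 (mod 15).
    The inverse of 14 mod 15 is 14 (since 14·14 = 196 = 13·15 + 1), so t ≡ 14·10 = 140 ≡ 5 (mod 15).
    Then x = 5 + 14·5 = 75, valid modulo lcm(14, 15) = 210: x ≡ 75 (mod 210).
  Combine with x ≡ 3 (mod 12): gcd(210, 12) = 6; 3 - 75 = -72, which IS divisible by 6, so compatible.
    Write x = 75 + 210·t and substitute into x ≡ 3 (mod 12): 210·t ≡ 3 − 75 = -72 (mod 12).
    Divide the congruence (and modulus) by g = 6: 35·t ≡ -12 (mod 2).
    Reduce coefficients mod 2: 1·t ≡ 0 (mod 2).
    So t ≡ 0 (mod 2).
    Then x = 75 + 210·0 = 75, valid modulo lcm(210, 12) = 420: x ≡ 75 (mod 420).
Verify: 75 mod 14 = 5, 75 mod 15 = 0, 75 mod 12 = 3.

x ≡ 75 (mod 420).


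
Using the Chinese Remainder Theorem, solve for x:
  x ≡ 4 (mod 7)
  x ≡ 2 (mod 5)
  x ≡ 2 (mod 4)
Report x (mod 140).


Moduli 7, 5, 4 are pairwise coprime; by CRT there is a unique solution modulo M = 7 · 5 · 4 = 140.
Solve pairwise, accumulating the modulus:
  Start with x ≡ 4 (mod 7).
  Combine with x ≡ 2 (mod 5): since gcd(7, 5) = 1, we get a unique residue mod 35.
    Write x = 4 + 7·t and substitute into x ≡ 2 (mod 5): 7·t ≡ 2 − 4 = -2 (mod 5).
    Reduce coefficients mod 5: 2·t ≡ 3 (mod 5).
    The inverse of 2 mod 5 is 3 (since 2·3 = 6 = 1·5 + 1), so t ≡ 3·3 = 9 ≡ 4 (mod 5).
    Then x = 4 + 7·4 = 32, valid modulo lcm(7, 5) = 35: x ≡ 32 (mod 35).
  Combine with x ≡ 2 (mod 4): since gcd(35, 4) = 1, we get a unique residue mod 140.
    Write x = 32 + 35·t and substitute into x ≡ 2 (mod 4): 35·t ≡ 2 − 32 = -30 (mod 4).
    Reduce coefficients mod 4: 3·t ≡ 2 (mod 4).
    The inverse of 3 mod 4 is 3 (since 3·3 = 9 = 2·4 + 1), so t ≡ 3·2 = 6 ≡ 2 (mod 4).
    Then x = 32 + 35·2 = 102, valid modulo lcm(35, 4) = 140: x ≡ 102 (mod 140).
Verify: 102 mod 7 = 4 ✓, 102 mod 5 = 2 ✓, 102 mod 4 = 2 ✓.

x ≡ 102 (mod 140).


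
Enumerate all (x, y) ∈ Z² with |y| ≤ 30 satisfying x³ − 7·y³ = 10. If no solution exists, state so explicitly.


The equation is x³ - 7y³ = 10. For fixed y, x³ = 7·y³ + 10, so a solution requires the RHS to be a perfect cube.
Strategy: iterate y from -30 to 30, compute RHS = 7·y³ + 10, and check whether it is a (positive or negative) perfect cube.
Check small values of y:
  y = 0: RHS = 10 is not a perfect cube.
  y = 1: RHS = 17 is not a perfect cube.
  y = -1: RHS = 3 is not a perfect cube.
  y = 2: RHS = 66 is not a perfect cube.
  y = -2: RHS = -46 is not a perfect cube.
  y = 3: RHS = 199 is not a perfect cube.
  y = -3: RHS = -179 is not a perfect cube.
Continuing the search up to |y| = 30 finds no solutions either.
No (x, y) in the scanned range satisfies the equation.

No integer solutions with |y| ≤ 30.


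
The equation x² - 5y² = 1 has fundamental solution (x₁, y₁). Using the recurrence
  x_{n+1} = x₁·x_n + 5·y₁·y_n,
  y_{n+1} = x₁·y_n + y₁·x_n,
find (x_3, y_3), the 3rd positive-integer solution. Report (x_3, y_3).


Step 1: Find the fundamental solution (x₁, y₁) of x² - 5y² = 1.
  Expand √5 as a continued fraction. a₀ = ⌊√5⌋ = 2; iterate m_{k+1} = d_k·a_k − m_k, d_{k+1} = (5 − m_{k+1}²)/d_k, a_{k+1} = ⌊(a₀ + m_{k+1})/d_{k+1}⌋ (starting m₀ = 0, d₀ = 1), with convergents p_k = a_k·p_{k-1} + p_{k-2}, q_k = a_k·q_{k-1} + q_{k-2} (p₋₁ = 1, q₋₁ = 0):
  k = 0: a₀ = 2; p₀/q₀ = 2/1; p₀² − 5·q₀² = 4 − 5 = -1.
  k = 1: m = 2, d = 1, a = ⌊(2 + 2)/1⌋ = 4; p/q = (4·2 + 1)/(4·1 + 0) = 9/4; p² − 5·q² = 81 − 80 = 1.
  The first convergent with p² − 5·q² = 1 gives the fundamental solution (x₁, y₁) = (9, 4).
Step 2: Apply the recurrence (x_{n+1}, y_{n+1}) = (x₁x_n + 5y₁y_n, x₁y_n + y₁x_n) repeatedly.
  From (x_1, y_1) = (9, 4): x_2 = 9·9 + 5·4·4 = 161; y_2 = 9·4 + 4·9 = 72.
  From (x_2, y_2) = (161, 72): x_3 = 9·161 + 5·4·72 = 2889; y_3 = 9·72 + 4·161 = 1292.
Step 3: Verify x_3² - 5·y_3² = 8346321 - 8346320 = 1 (should be 1). ✓

(x_1, y_1) = (9, 4); (x_3, y_3) = (2889, 1292).


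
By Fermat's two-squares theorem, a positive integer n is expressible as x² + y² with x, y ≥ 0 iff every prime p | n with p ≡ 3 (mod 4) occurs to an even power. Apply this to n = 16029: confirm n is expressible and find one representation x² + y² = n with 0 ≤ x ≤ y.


Step 1: Factor n = 16029 = 3^2 · 13 · 137.
Step 2: Check the mod-4 condition on each prime factor: 3 ≡ 3 (mod 4), exponent 2 (must be even); 13 ≡ 1 (mod 4), exponent 1; 137 ≡ 1 (mod 4), exponent 1.
All primes ≡ 3 (mod 4) appear to even exponent (or don't appear), so by the two-squares theorem n IS expressible as a sum of two squares.
Step 3: Build a representation. Group n = k² · m with k = 3 and m = 13 · 137 = 1781 (a product of primes ≡ 1 (mod 4)); a representation of m scales to one of n via (k·x)² + (k·y)² = k²(x² + y²). Each prime p ≡ 1 (mod 4) is itself a sum of two squares; find a² by testing p − a² for a perfect square:
  13: 13 − 1² = 12, 13 − 2² = 9 = 3² ⇒ 13 = 2² + 3².
  137: 137 − 1² = 136, 137 − 2² = 133, 137 − 3² = 128, 137 − 4² = 121 = 11² ⇒ 137 = 4² + 11².
  Combine using the Brahmagupta–Fibonacci identity (a² + b²)(c² + d²) = (ac − bd)² + (ad + bc)² = (ac + bd)² + (ad − bc)²:
  13 · 137 = 1781: from (2² + 3²)(4² + 11²), take (2·4 − 3·11, 2·11 + 3·4) = (8 − 33, 22 + 12) = (-25, 34); dropping signs (only squares matter) gives (25, 34); check 25² + 34² = 625 + 1156 = 1781 ✓.
  Scale by k = 3: (3·25, 3·34) = (75, 102).
Step 4: Order so x ≤ y and verify: 75² + 102² = 5625 + 10404 = 16029 = n. ✓

n = 16029 = 75² + 102² (one valid representation with x ≤ y).


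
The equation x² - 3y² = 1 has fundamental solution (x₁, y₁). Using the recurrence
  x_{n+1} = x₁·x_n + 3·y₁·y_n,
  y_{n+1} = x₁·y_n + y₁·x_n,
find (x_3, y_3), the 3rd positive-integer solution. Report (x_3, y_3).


Step 1: Find the fundamental solution (x₁, y₁) of x² - 3y² = 1.
  Expand √3 as a continued fraction. a₀ = ⌊√3⌋ = 1; iterate m_{k+1} = d_k·a_k − m_k, d_{k+1} = (3 − m_{k+1}²)/d_k, a_{k+1} = ⌊(a₀ + m_{k+1})/d_{k+1}⌋ (starting m₀ = 0, d₀ = 1), with convergents p_k = a_k·p_{k-1} + p_{k-2}, q_k = a_k·q_{k-1} + q_{k-2} (p₋₁ = 1, q₋₁ = 0):
  k = 0: a₀ = 1; p₀/q₀ = 1/1; p₀² − 3·q₀² = 1 − 3 = -2.
  k = 1: m = 1, d = 2, a = ⌊(1 + 1)/2⌋ = 1; p/q = (1·1 + 1)/(1·1 + 0) = 2/1; p² − 3·q² = 4 − 3 = 1.
  The first convergent with p² − 3·q² = 1 gives the fundamental solution (x₁, y₁) = (2, 1).
Step 2: Apply the recurrence (x_{n+1}, y_{n+1}) = (x₁x_n + 3y₁y_n, x₁y_n + y₁x_n) repeatedly.
  From (x_1, y_1) = (2, 1): x_2 = 2·2 + 3·1·1 = 7; y_2 = 2·1 + 1·2 = 4.
  From (x_2, y_2) = (7, 4): x_3 = 2·7 + 3·1·4 = 26; y_3 = 2·4 + 1·7 = 15.
Step 3: Verify x_3² - 3·y_3² = 676 - 675 = 1 (should be 1). ✓

(x_1, y_1) = (2, 1); (x_3, y_3) = (26, 15).


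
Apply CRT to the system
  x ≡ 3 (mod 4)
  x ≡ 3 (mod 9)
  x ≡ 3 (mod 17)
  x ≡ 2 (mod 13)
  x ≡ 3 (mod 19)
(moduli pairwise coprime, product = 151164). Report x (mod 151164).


Product of moduli M = 4 · 9 · 17 · 13 · 19 = 151164.
Merge one congruence at a time:
  Start: x ≡ 3 (mod 4).
  Combine with x ≡ 3 (mod 9); new modulus lcm = 36.
    Write x = 3 + 4·t and substitute into x ≡ 3 (mod 9): 4·t ≡ 3 − 3 = 0 (mod 9).
    The inverse of 4 mod 9 is 7 (since 4·7 = 28 = 3·9 + 1), so t ≡ 7·0 = 0 ≡ 0 (mod 9).
    Then x = 3 + 4·0 = 3, valid modulo lcm(4, 9) = 36: x ≡ 3 (mod 36).
  Combine with x ≡ 3 (mod 17); new modulus lcm = 612.
    Write x = 3 + 36·t and substitute into x ≡ 3 (mod 17): 36·t ≡ 3 − 3 = 0 (mod 17).
    Reduce coefficients mod 17: 2·t ≡ 0 (mod 17).
    The inverse of 2 mod 17 is 9 (since 2·9 = 18 = 1·17 + 1), so t ≡ 9·0 = 0 ≡ 0 (mod 17).
    Then x = 3 + 36·0 = 3, valid modulo lcm(36, 17) = 612: x ≡ 3 (mod 612).
  Combine with x ≡ 2 (mod 13); new modulus lcm = 7956.
    Write x = 3 + 612·t and substitute into x ≡ 2 (mod 13): 612·t ≡ 2 − 3 = -1 (mod 13).
    Reduce coefficients mod 13: 1·t ≡ 12 (mod 13).
    So t ≡ 12 (mod 13).
    Then x = 3 + 612·12 = 7347, valid modulo lcm(612, 13) = 7956: x ≡ 7347 (mod 7956).
  Combine with x ≡ 3 (mod 19); new modulus lcm = 151164.
    Write x = 7347 + 7956·t and substitute into x ≡ 3 (mod 19): 7956·t ≡ 3 − 7347 = -7344 (mod 19).
    Reduce coefficients mod 19: 14·t ≡ 9 (mod 19).
    The inverse of 14 mod 19 is 15 (since 14·15 = 210 = 11·19 + 1), so t ≡ 15·9 = 135 ≡ 2 (mod 19).
    Then x = 7347 + 7956·2 = 23259, valid modulo lcm(7956, 19) = 151164: x ≡ 23259 (mod 151164).
Verify against each original: 23259 mod 4 = 3, 23259 mod 9 = 3, 23259 mod 17 = 3, 23259 mod 13 = 2, 23259 mod 19 = 3.

x ≡ 23259 (mod 151164).


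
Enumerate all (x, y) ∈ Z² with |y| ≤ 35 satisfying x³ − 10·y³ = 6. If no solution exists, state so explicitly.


The equation is x³ - 10y³ = 6. For fixed y, x³ = 10·y³ + 6, so a solution requires the RHS to be a perfect cube.
Strategy: iterate y from -35 to 35, compute RHS = 10·y³ + 6, and check whether it is a (positive or negative) perfect cube.
Check small values of y:
  y = 0: RHS = 6 is not a perfect cube.
  y = 1: RHS = 16 is not a perfect cube.
  y = -1: RHS = -4 is not a perfect cube.
  y = 2: RHS = 86 is not a perfect cube.
  y = -2: RHS = -74 is not a perfect cube.
  y = 3: RHS = 276 is not a perfect cube.
  y = -3: RHS = -264 is not a perfect cube.
Continuing the search up to |y| = 35 finds no solutions either.
No (x, y) in the scanned range satisfies the equation.

No integer solutions with |y| ≤ 35.


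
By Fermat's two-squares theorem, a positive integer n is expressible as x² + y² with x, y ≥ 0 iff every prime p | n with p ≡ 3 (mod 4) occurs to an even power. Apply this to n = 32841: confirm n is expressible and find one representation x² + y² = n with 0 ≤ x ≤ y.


Step 1: Factor n = 32841 = 3^2 · 41 · 89.
Step 2: Check the mod-4 condition on each prime factor: 3 ≡ 3 (mod 4), exponent 2 (must be even); 41 ≡ 1 (mod 4), exponent 1; 89 ≡ 1 (mod 4), exponent 1.
All primes ≡ 3 (mod 4) appear to even exponent (or don't appear), so by the two-squares theorem n IS expressible as a sum of two squares.
Step 3: Build a representation. Group n = k² · m with k = 3 and m = 41 · 89 = 3649 (a product of primes ≡ 1 (mod 4)); a representation of m scales to one of n via (k·x)² + (k·y)² = k²(x² + y²). Each prime p ≡ 1 (mod 4) is itself a sum of two squares; find a² by testing p − a² for a perfect square:
  41: 41 − 1² = 40, 41 − 2² = 37, 41 − 3² = 32, 41 − 4² = 25 = 5² ⇒ 41 = 4² + 5².
  89: 89 − 1² = 88, 89 − 2² = 85, 89 − 3² = 80, 89 − 4² = 73, 89 − 5² = 64 = 8² ⇒ 89 = 5² + 8².
  Combine using the Brahmagupta–Fibonacci identity (a² + b²)(c² + d²) = (ac − bd)² + (ad + bc)² = (ac + bd)² + (ad − bc)²:
  41 · 89 = 3649: from (4² + 5²)(5² + 8²), take (4·5 − 5·8, 4·8 + 5·5) = (20 − 40, 32 + 25) = (-20, 57); dropping signs (only squares matter) gives (20, 57); check 20² + 57² = 400 + 3249 = 3649 ✓.
  Scale by k = 3: (3·20, 3·57) = (60, 171).
Step 4: Order so x ≤ y and verify: 60² + 171² = 3600 + 29241 = 32841 = n. ✓

n = 32841 = 60² + 171² (one valid representation with x ≤ y).


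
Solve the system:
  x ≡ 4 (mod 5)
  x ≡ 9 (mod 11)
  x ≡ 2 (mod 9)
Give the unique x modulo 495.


Moduli 5, 11, 9 are pairwise coprime; by CRT there is a unique solution modulo M = 5 · 11 · 9 = 495.
Solve pairwise, accumulating the modulus:
  Start with x ≡ 4 (mod 5).
  Combine with x ≡ 9 (mod 11): since gcd(5, 11) = 1, we get a unique residue mod 55.
    Write x = 4 + 5·t and substitute into x ≡ 9 (mod 11): 5·t ≡ 9 − 4 = 5 (mod 11).
    The inverse of 5 mod 11 is 9 (since 5·9 = 45 = 4·11 + 1), so t ≡ 9·5 = 45 ≡ 1 (mod 11).
    Then x = 4 + 5·1 = 9, valid modulo lcm(5, 11) = 55: x ≡ 9 (mod 55).
  Combine with x ≡ 2 (mod 9): since gcd(55, 9) = 1, we get a unique residue mod 495.
    Write x = 9 + 55·t and substitute into x ≡ 2 (mod 9): 55·t ≡ 2 − 9 = -7 (mod 9).
    Reduce coefficients mod 9: 1·t ≡ 2 (mod 9).
    So t ≡ 2 (mod 9).
    Then x = 9 + 55·2 = 119, valid modulo lcm(55, 9) = 495: x ≡ 119 (mod 495).
Verify: 119 mod 5 = 4 ✓, 119 mod 11 = 9 ✓, 119 mod 9 = 2 ✓.

x ≡ 119 (mod 495).


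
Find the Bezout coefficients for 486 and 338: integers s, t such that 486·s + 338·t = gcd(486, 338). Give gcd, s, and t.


Euclidean algorithm on (486, 338) — divide until remainder is 0:
  486 = 1 · 338 + 148
  338 = 2 · 148 + 42
  148 = 3 · 42 + 22
  42 = 1 · 22 + 20
  22 = 1 · 20 + 2
  20 = 10 · 2 + 0
gcd(486, 338) = 2.
Track Bezout coefficients alongside the remainders: start with r₀ = 486 = a·1 + b·0 (s = 1, t = 0) and r₁ = 338 = a·0 + b·1 (s = 0, t = 1); each new remainder r_{k+1} = r_{k-1} − q_k·r_k inherits s_{k+1} = s_{k-1} − q_k·s_k, t_{k+1} = t_{k-1} − q_k·t_k, so r_k = a·s_k + b·t_k at every step:
  q = 1: r = 148, s = 1 − 1·0 = 1, t = 0 − 1·1 = -1  (check: 486·1 + 338·(-1) = 148)
  q = 2: r = 42, s = 0 − 2·1 = -2, t = 1 − 2·(-1) = 3  (check: 486·(-2) + 338·3 = 42)
  q = 3: r = 22, s = 1 − 3·(-2) = 7, t = -1 − 3·3 = -10  (check: 486·7 + 338·(-10) = 22)
  q = 1: r = 20, s = -2 − 1·7 = -9, t = 3 − 1·(-10) = 13  (check: 486·(-9) + 338·13 = 20)
  q = 1: r = 2, s = 7 − 1·(-9) = 16, t = -10 − 1·13 = -23  (check: 486·16 + 338·(-23) = 2)
The row with r = 2 (the gcd) gives the Bezout coefficients s = 16, t = -23.
Result: 486 · (16) + 338 · (-23) = 2.

gcd(486, 338) = 2; s = 16, t = -23 (check: 486·16 + 338·(-23) = 2).


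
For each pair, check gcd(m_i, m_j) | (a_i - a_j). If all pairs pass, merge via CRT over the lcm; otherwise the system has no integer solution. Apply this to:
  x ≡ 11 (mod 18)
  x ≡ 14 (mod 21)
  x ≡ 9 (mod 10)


Moduli 18, 21, 10 are not pairwise coprime, so CRT works modulo lcm(m_i) when all pairwise compatibility conditions hold.
Pairwise compatibility: gcd(m_i, m_j) must divide a_i - a_j for every pair.
Merge one congruence at a time:
  Start: x ≡ 11 (mod 18).
  Combine with x ≡ 14 (mod 21): gcd(18, 21) = 3; 14 - 11 = 3, which IS divisible by 3, so compatible.
    Write x = 11 + 18·t and substitute into x ≡ 14 (mod 21): 18·t ≡ 14 − 11 = 3 (mod 21).
    Divide the congruence (and modulus) by g = 3: 6·t ≡ 1 (mod 7).
    The inverse of 6 mod 7 is 6 (since 6·6 = 36 = 5·7 + 1), so t ≡ 6·1 = 6 ≡ 6 (mod 7).
    Then x = 11 + 18·6 = 119, valid modulo lcm(18, 21) = 126: x ≡ 119 (mod 126).
  Combine with x ≡ 9 (mod 10): gcd(126, 10) = 2; 9 - 119 = -110, which IS divisible by 2, so compatible.
    Write x = 119 + 126·t and substitute into x ≡ 9 (mod 10): 126·t ≡ 9 − 119 = -110 (mod 10).
    Divide the congruence (and modulus) by g = 2: 63·t ≡ -55 (mod 5).
    Reduce coefficients mod 5: 3·t ≡ 0 (mod 5).
    The inverse of 3 mod 5 is 2 (since 3·2 = 6 = 1·5 + 1), so t ≡ 2·0 = 0 ≡ 0 (mod 5).
    Then x = 119 + 126·0 = 119, valid modulo lcm(126, 10) = 630: x ≡ 119 (mod 630).
Verify: 119 mod 18 = 11, 119 mod 21 = 14, 119 mod 10 = 9.

x ≡ 119 (mod 630).


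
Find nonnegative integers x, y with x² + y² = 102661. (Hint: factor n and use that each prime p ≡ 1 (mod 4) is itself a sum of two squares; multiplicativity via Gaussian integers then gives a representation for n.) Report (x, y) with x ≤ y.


Step 1: Factor n = 102661 = 13 · 53 · 149.
Step 2: Check the mod-4 condition on each prime factor: 13 ≡ 1 (mod 4), exponent 1; 53 ≡ 1 (mod 4), exponent 1; 149 ≡ 1 (mod 4), exponent 1.
All primes ≡ 3 (mod 4) appear to even exponent (or don't appear), so by the two-squares theorem n IS expressible as a sum of two squares.
Step 3: Build a representation. Here n = 13 · 53 · 149 is a product of primes ≡ 1 (mod 4). Each prime p ≡ 1 (mod 4) is itself a sum of two squares; find a² by testing p − a² for a perfect square:
  13: 13 − 1² = 12, 13 − 2² = 9 = 3² ⇒ 13 = 2² + 3².
  53: 53 − 1² = 52, 53 − 2² = 49 = 7² ⇒ 53 = 2² + 7².
  149: 149 − 1² = 148, 149 − 2² = 145, 149 − 3² = 140, 149 − 4² = 133, 149 − 5² = 124, 149 − 6² = 113, 149 − 7² = 100 = 10² ⇒ 149 = 7² + 10².
  Combine using the Brahmagupta–Fibonacci identity (a² + b²)(c² + d²) = (ac − bd)² + (ad + bc)² = (ac + bd)² + (ad − bc)²:
  13 · 53 = 689: from (2² + 3²)(2² + 7²), take (2·2 − 3·7, 2·7 + 3·2) = (4 − 21, 14 + 6) = (-17, 20); dropping signs (only squares matter) gives (17, 20); check 17² + 20² = 289 + 400 = 689 ✓.
  689 · 149 = 102661: from (17² + 20²)(7² + 10²), take (17·7 − 20·10, 17·10 + 20·7) = (119 − 200, 170 + 140) = (-81, 310); dropping signs (only squares matter) gives (81, 310); check 81² + 310² = 6561 + 96100 = 102661 ✓.
Step 4: Order so x ≤ y and verify: 81² + 310² = 6561 + 96100 = 102661 = n. ✓

n = 102661 = 81² + 310² (one valid representation with x ≤ y).


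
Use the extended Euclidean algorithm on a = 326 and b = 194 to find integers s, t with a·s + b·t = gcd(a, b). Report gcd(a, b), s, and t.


Euclidean algorithm on (326, 194) — divide until remainder is 0:
  326 = 1 · 194 + 132
  194 = 1 · 132 + 62
  132 = 2 · 62 + 8
  62 = 7 · 8 + 6
  8 = 1 · 6 + 2
  6 = 3 · 2 + 0
gcd(326, 194) = 2.
Track Bezout coefficients alongside the remainders: start with r₀ = 326 = a·1 + b·0 (s = 1, t = 0) and r₁ = 194 = a·0 + b·1 (s = 0, t = 1); each new remainder r_{k+1} = r_{k-1} − q_k·r_k inherits s_{k+1} = s_{k-1} − q_k·s_k, t_{k+1} = t_{k-1} − q_k·t_k, so r_k = a·s_k + b·t_k at every step:
  q = 1: r = 132, s = 1 − 1·0 = 1, t = 0 − 1·1 = -1  (check: 326·1 + 194·(-1) = 132)
  q = 1: r = 62, s = 0 − 1·1 = -1, t = 1 − 1·(-1) = 2  (check: 326·(-1) + 194·2 = 62)
  q = 2: r = 8, s = 1 − 2·(-1) = 3, t = -1 − 2·2 = -5  (check: 326·3 + 194·(-5) = 8)
  q = 7: r = 6, s = -1 − 7·3 = -22, t = 2 − 7·(-5) = 37  (check: 326·(-22) + 194·37 = 6)
  q = 1: r = 2, s = 3 − 1·(-22) = 25, t = -5 − 1·37 = -42  (check: 326·25 + 194·(-42) = 2)
The row with r = 2 (the gcd) gives the Bezout coefficients s = 25, t = -42.
Result: 326 · (25) + 194 · (-42) = 2.

gcd(326, 194) = 2; s = 25, t = -42 (check: 326·25 + 194·(-42) = 2).


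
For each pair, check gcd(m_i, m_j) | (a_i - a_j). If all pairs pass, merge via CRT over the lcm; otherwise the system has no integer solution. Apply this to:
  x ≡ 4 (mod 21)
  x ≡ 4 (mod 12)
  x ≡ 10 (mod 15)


Moduli 21, 12, 15 are not pairwise coprime, so CRT works modulo lcm(m_i) when all pairwise compatibility conditions hold.
Pairwise compatibility: gcd(m_i, m_j) must divide a_i - a_j for every pair.
Merge one congruence at a time:
  Start: x ≡ 4 (mod 21).
  Combine with x ≡ 4 (mod 12): gcd(21, 12) = 3; 4 - 4 = 0, which IS divisible by 3, so compatible.
    Write x = 4 + 21·t and substitute into x ≡ 4 (mod 12): 21·t ≡ 4 − 4 = 0 (mod 12).
    Divide the congruence (and modulus) by g = 3: 7·t ≡ 0 (mod 4).
    Reduce coefficients mod 4: 3·t ≡ 0 (mod 4).
    The inverse of 3 mod 4 is 3 (since 3·3 = 9 = 2·4 + 1), so t ≡ 3·0 = 0 ≡ 0 (mod 4).
    Then x = 4 + 21·0 = 4, valid modulo lcm(21, 12) = 84: x ≡ 4 (mod 84).
  Combine with x ≡ 10 (mod 15): gcd(84, 15) = 3; 10 - 4 = 6, which IS divisible by 3, so compatible.
    Write x = 4 + 84·t and substitute into x ≡ 10 (mod 15): 84·t ≡ 10 − 4 = 6 (mod 15).
    Divide the congruence (and modulus) by g = 3: 28·t ≡ 2 (mod 5).
    Reduce coefficients mod 5: 3·t ≡ 2 (mod 5).
    The inverse of 3 mod 5 is 2 (since 3·2 = 6 = 1·5 + 1), so t ≡ 2·2 = 4 ≡ 4 (mod 5).
    Then x = 4 + 84·4 = 340, valid modulo lcm(84, 15) = 420: x ≡ 340 (mod 420).
Verify: 340 mod 21 = 4, 340 mod 12 = 4, 340 mod 15 = 10.

x ≡ 340 (mod 420).


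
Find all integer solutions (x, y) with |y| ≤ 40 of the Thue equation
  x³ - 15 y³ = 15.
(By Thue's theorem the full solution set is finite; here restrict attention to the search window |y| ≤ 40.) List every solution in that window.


The equation is x³ - 15y³ = 15. For fixed y, x³ = 15·y³ + 15, so a solution requires the RHS to be a perfect cube.
Strategy: iterate y from -40 to 40, compute RHS = 15·y³ + 15, and check whether it is a (positive or negative) perfect cube.
Check small values of y:
  y = 0: RHS = 15 is not a perfect cube.
  y = 1: RHS = 30 is not a perfect cube.
  y = -1: RHS = 0 = (0)³ ⇒ x = 0 works.
  y = 2: RHS = 135 is not a perfect cube.
  y = -2: RHS = -105 is not a perfect cube.
  y = 3: RHS = 420 is not a perfect cube.
  y = -3: RHS = -390 is not a perfect cube.
Continuing the search up to |y| = 40 finds no further solutions beyond those listed.
Collected solutions: (0, -1).

Solutions (with |y| ≤ 40): (0, -1).


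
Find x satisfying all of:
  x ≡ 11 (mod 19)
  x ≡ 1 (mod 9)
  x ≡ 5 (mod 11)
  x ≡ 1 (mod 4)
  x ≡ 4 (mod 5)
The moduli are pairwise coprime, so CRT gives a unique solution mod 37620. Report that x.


Product of moduli M = 19 · 9 · 11 · 4 · 5 = 37620.
Merge one congruence at a time:
  Start: x ≡ 11 (mod 19).
  Combine with x ≡ 1 (mod 9); new modulus lcm = 171.
    Write x = 11 + 19·t and substitute into x ≡ 1 (mod 9): 19·t ≡ 1 − 11 = -10 (mod 9).
    Reduce coefficients mod 9: 1·t ≡ 8 (mod 9).
    So t ≡ 8 (mod 9).
    Then x = 11 + 19·8 = 163, valid modulo lcm(19, 9) = 171: x ≡ 163 (mod 171).
  Combine with x ≡ 5 (mod 11); new modulus lcm = 1881.
    Write x = 163 + 171·t and substitute into x ≡ 5 (mod 11): 171·t ≡ 5 − 163 = -158 (mod 11).
    Reduce coefficients mod 11: 6·t ≡ 7 (mod 11).
    The inverse of 6 mod 11 is 2 (since 6·2 = 12 = 1·11 + 1), so t ≡ 2·7 = 14 ≡ 3 (mod 11).
    Then x = 163 + 171·3 = 676, valid modulo lcm(171, 11) = 1881: x ≡ 676 (mod 1881).
  Combine with x ≡ 1 (mod 4); new modulus lcm = 7524.
    Write x = 676 + 1881·t and substitute into x ≡ 1 (mod 4): 1881·t ≡ 1 − 676 = -675 (mod 4).
    Reduce coefficients mod 4: 1·t ≡ 1 (mod 4).
    So t ≡ 1 (mod 4).
    Then x = 676 + 1881·1 = 2557, valid modulo lcm(1881, 4) = 7524: x ≡ 2557 (mod 7524).
  Combine with x ≡ 4 (mod 5); new modulus lcm = 37620.
    Write x = 2557 + 7524·t and substitute into x ≡ 4 (mod 5): 7524·t ≡ 4 − 2557 = -2553 (mod 5).
    Reduce coefficients mod 5: 4·t ≡ 2 (mod 5).
    The inverse of 4 mod 5 is 4 (since 4·4 = 16 = 3·5 + 1), so t ≡ 4·2 = 8 ≡ 3 (mod 5).
    Then x = 2557 + 7524·3 = 25129, valid modulo lcm(7524, 5) = 37620: x ≡ 25129 (mod 37620).
Verify against each original: 25129 mod 19 = 11, 25129 mod 9 = 1, 25129 mod 11 = 5, 25129 mod 4 = 1, 25129 mod 5 = 4.

x ≡ 25129 (mod 37620).


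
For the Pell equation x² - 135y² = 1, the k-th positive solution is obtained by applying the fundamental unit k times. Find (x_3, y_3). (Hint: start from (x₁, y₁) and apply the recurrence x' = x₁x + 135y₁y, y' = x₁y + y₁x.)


Step 1: Find the fundamental solution (x₁, y₁) of x² - 135y² = 1.
  Expand √135 as a continued fraction. a₀ = ⌊√135⌋ = 11; iterate m_{k+1} = d_k·a_k − m_k, d_{k+1} = (135 − m_{k+1}²)/d_k, a_{k+1} = ⌊(a₀ + m_{k+1})/d_{k+1}⌋ (starting m₀ = 0, d₀ = 1), with convergents p_k = a_k·p_{k-1} + p_{k-2}, q_k = a_k·q_{k-1} + q_{k-2} (p₋₁ = 1, q₋₁ = 0):
  k = 0: a₀ = 11; p₀/q₀ = 11/1; p₀² − 135·q₀² = 121 − 135 = -14.
  k = 1: m = 11, d = 14, a = ⌊(11 + 11)/14⌋ = 1; p/q = (1·11 + 1)/(1·1 + 0) = 12/1; p² − 135·q² = 144 − 135 = 9.
  k = 2: m = 3, d = 9, a = ⌊(11 + 3)/9⌋ = 1; p/q = (1·12 + 11)/(1·1 + 1) = 23/2; p² − 135·q² = 529 − 540 = -11.
  k = 3: m = 6, d = 11, a = ⌊(11 + 6)/11⌋ = 1; p/q = (1·23 + 12)/(1·2 + 1) = 35/3; p² − 135·q² = 1225 − 1215 = 10.
  k = 4: m = 5, d = 10, a = ⌊(11 + 5)/10⌋ = 1; p/q = (1·35 + 23)/(1·3 + 2) = 58/5; p² − 135·q² = 3364 − 3375 = -11.
  k = 5: m = 5, d = 11, a = ⌊(11 + 5)/11⌋ = 1; p/q = (1·58 + 35)/(1·5 + 3) = 93/8; p² − 135·q² = 8649 − 8640 = 9.
  k = 6: m = 6, d = 9, a = ⌊(11 + 6)/9⌋ = 1; p/q = (1·93 + 58)/(1·8 + 5) = 151/13; p² − 135·q² = 22801 − 22815 = -14.
  k = 7: m = 3, d = 14, a = ⌊(11 + 3)/14⌋ = 1; p/q = (1·151 + 93)/(1·13 + 8) = 244/21; p² − 135·q² = 59536 − 59535 = 1.
  The first convergent with p² − 135·q² = 1 gives the fundamental solution (x₁, y₁) = (244, 21).
Step 2: Apply the recurrence (x_{n+1}, y_{n+1}) = (x₁x_n + 135y₁y_n, x₁y_n + y₁x_n) repeatedly.
  From (x_1, y_1) = (244, 21): x_2 = 244·244 + 135·21·21 = 119071; y_2 = 244·21 + 21·244 = 10248.
  From (x_2, y_2) = (119071, 10248): x_3 = 244·119071 + 135·21·10248 = 58106404; y_3 = 244·10248 + 21·119071 = 5001003.
Step 3: Verify x_3² - 135·y_3² = 3376354185811216 - 3376354185811215 = 1 (should be 1). ✓

(x_1, y_1) = (244, 21); (x_3, y_3) = (58106404, 5001003).


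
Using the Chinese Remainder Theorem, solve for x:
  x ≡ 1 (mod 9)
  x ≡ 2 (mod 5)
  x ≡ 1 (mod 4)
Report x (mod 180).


Moduli 9, 5, 4 are pairwise coprime; by CRT there is a unique solution modulo M = 9 · 5 · 4 = 180.
Solve pairwise, accumulating the modulus:
  Start with x ≡ 1 (mod 9).
  Combine with x ≡ 2 (mod 5): since gcd(9, 5) = 1, we get a unique residue mod 45.
    Write x = 1 + 9·t and substitute into x ≡ 2 (mod 5): 9·t ≡ 2 − 1 = 1 (mod 5).
    Reduce coefficients mod 5: 4·t ≡ 1 (mod 5).
    The inverse of 4 mod 5 is 4 (since 4·4 = 16 = 3·5 + 1), so t ≡ 4·1 = 4 ≡ 4 (mod 5).
    Then x = 1 + 9·4 = 37, valid modulo lcm(9, 5) = 45: x ≡ 37 (mod 45).
  Combine with x ≡ 1 (mod 4): since gcd(45, 4) = 1, we get a unique residue mod 180.
    Write x = 37 + 45·t and substitute into x ≡ 1 (mod 4): 45·t ≡ 1 − 37 = -36 (mod 4).
    Reduce coefficients mod 4: 1·t ≡ 0 (mod 4).
    So t ≡ 0 (mod 4).
    Then x = 37 + 45·0 = 37, valid modulo lcm(45, 4) = 180: x ≡ 37 (mod 180).
Verify: 37 mod 9 = 1 ✓, 37 mod 5 = 2 ✓, 37 mod 4 = 1 ✓.

x ≡ 37 (mod 180).


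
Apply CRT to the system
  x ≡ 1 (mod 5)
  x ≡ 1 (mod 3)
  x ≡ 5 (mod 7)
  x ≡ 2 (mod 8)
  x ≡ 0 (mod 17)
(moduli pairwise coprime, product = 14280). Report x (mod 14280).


Product of moduli M = 5 · 3 · 7 · 8 · 17 = 14280.
Merge one congruence at a time:
  Start: x ≡ 1 (mod 5).
  Combine with x ≡ 1 (mod 3); new modulus lcm = 15.
    Write x = 1 + 5·t and substitute into x ≡ 1 (mod 3): 5·t ≡ 1 − 1 = 0 (mod 3).
    Reduce coefficients mod 3: 2·t ≡ 0 (mod 3).
    The inverse of 2 mod 3 is 2 (since 2·2 = 4 = 1·3 + 1), so t ≡ 2·0 = 0 ≡ 0 (mod 3).
    Then x = 1 + 5·0 = 1, valid modulo lcm(5, 3) = 15: x ≡ 1 (mod 15).
  Combine with x ≡ 5 (mod 7); new modulus lcm = 105.
    Write x = 1 + 15·t and substitute into x ≡ 5 (mod 7): 15·t ≡ 5 − 1 = 4 (mod 7).
    Reduce coefficients mod 7: 1·t ≡ 4 (mod 7).
    So t ≡ 4 (mod 7).
    Then x = 1 + 15·4 = 61, valid modulo lcm(15, 7) = 105: x ≡ 61 (mod 105).
  Combine with x ≡ 2 (mod 8); new modulus lcm = 840.
    Write x = 61 + 105·t and substitute into x ≡ 2 (mod 8): 105·t ≡ 2 − 61 = -59 (mod 8).
    Reduce coefficients mod 8: 1·t ≡ 5 (mod 8).
    So t ≡ 5 (mod 8).
    Then x = 61 + 105·5 = 586, valid modulo lcm(105, 8) = 840: x ≡ 586 (mod 840).
  Combine with x ≡ 0 (mod 17); new modulus lcm = 14280.
    Write x = 586 + 840·t and substitute into x ≡ 0 (mod 17): 840·t ≡ 0 − 586 = -586 (mod 17).
    Reduce coefficients mod 17: 7·t ≡ 9 (mod 17).
    The inverse of 7 mod 17 is 5 (since 7·5 = 35 = 2·17 + 1), so t ≡ 5·9 = 45 ≡ 11 (mod 17).
    Then x = 586 + 840·11 = 9826, valid modulo lcm(840, 17) = 14280: x ≡ 9826 (mod 14280).
Verify against each original: 9826 mod 5 = 1, 9826 mod 3 = 1, 9826 mod 7 = 5, 9826 mod 8 = 2, 9826 mod 17 = 0.

x ≡ 9826 (mod 14280).


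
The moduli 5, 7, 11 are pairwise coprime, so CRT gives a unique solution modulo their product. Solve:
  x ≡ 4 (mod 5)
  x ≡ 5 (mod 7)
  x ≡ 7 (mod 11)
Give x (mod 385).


Moduli 5, 7, 11 are pairwise coprime; by CRT there is a unique solution modulo M = 5 · 7 · 11 = 385.
Solve pairwise, accumulating the modulus:
  Start with x ≡ 4 (mod 5).
  Combine with x ≡ 5 (mod 7): since gcd(5, 7) = 1, we get a unique residue mod 35.
    Write x = 4 + 5·t and substitute into x ≡ 5 (mod 7): 5·t ≡ 5 − 4 = 1 (mod 7).
    The inverse of 5 mod 7 is 3 (since 5·3 = 15 = 2·7 + 1), so t ≡ 3·1 = 3 ≡ 3 (mod 7).
    Then x = 4 + 5·3 = 19, valid modulo lcm(5, 7) = 35: x ≡ 19 (mod 35).
  Combine with x ≡ 7 (mod 11): since gcd(35, 11) = 1, we get a unique residue mod 385.
    Write x = 19 + 35·t and substitute into x ≡ 7 (mod 11): 35·t ≡ 7 − 19 = -12 (mod 11).
    Reduce coefficients mod 11: 2·t ≡ 10 (mod 11).
    The inverse of 2 mod 11 is 6 (since 2·6 = 12 = 1·11 + 1), so t ≡ 6·10 = 60 ≡ 5 (mod 11).
    Then x = 19 + 35·5 = 194, valid modulo lcm(35, 11) = 385: x ≡ 194 (mod 385).
Verify: 194 mod 5 = 4 ✓, 194 mod 7 = 5 ✓, 194 mod 11 = 7 ✓.

x ≡ 194 (mod 385).


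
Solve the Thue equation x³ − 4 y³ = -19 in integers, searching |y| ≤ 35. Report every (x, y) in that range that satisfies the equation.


The equation is x³ - 4y³ = -19. For fixed y, x³ = 4·y³ − 19, so a solution requires the RHS to be a perfect cube.
Strategy: iterate y from -35 to 35, compute RHS = 4·y³ − 19, and check whether it is a (positive or negative) perfect cube.
Check small values of y:
  y = 0: RHS = -19 is not a perfect cube.
  y = 1: RHS = -15 is not a perfect cube.
  y = -1: RHS = -23 is not a perfect cube.
  y = 2: RHS = 13 is not a perfect cube.
  y = -2: RHS = -51 is not a perfect cube.
  y = 3: RHS = 89 is not a perfect cube.
  y = -3: RHS = -127 is not a perfect cube.
Continuing the search up to |y| = 35 finds no solutions either.
No (x, y) in the scanned range satisfies the equation.

No integer solutions with |y| ≤ 35.


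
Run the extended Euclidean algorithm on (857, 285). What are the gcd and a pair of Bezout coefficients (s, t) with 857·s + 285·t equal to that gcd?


Euclidean algorithm on (857, 285) — divide until remainder is 0:
  857 = 3 · 285 + 2
  285 = 142 · 2 + 1
  2 = 2 · 1 + 0
gcd(857, 285) = 1.
Track Bezout coefficients alongside the remainders: start with r₀ = 857 = a·1 + b·0 (s = 1, t = 0) and r₁ = 285 = a·0 + b·1 (s = 0, t = 1); each new remainder r_{k+1} = r_{k-1} − q_k·r_k inherits s_{k+1} = s_{k-1} − q_k·s_k, t_{k+1} = t_{k-1} − q_k·t_k, so r_k = a·s_k + b·t_k at every step:
  q = 3: r = 2, s = 1 − 3·0 = 1, t = 0 − 3·1 = -3  (check: 857·1 + 285·(-3) = 2)
  q = 142: r = 1, s = 0 − 142·1 = -142, t = 1 − 142·(-3) = 427  (check: 857·(-142) + 285·427 = 1)
The row with r = 1 (the gcd) gives the Bezout coefficients s = -142, t = 427.
Result: 857 · (-142) + 285 · (427) = 1.

gcd(857, 285) = 1; s = -142, t = 427 (check: 857·(-142) + 285·427 = 1).


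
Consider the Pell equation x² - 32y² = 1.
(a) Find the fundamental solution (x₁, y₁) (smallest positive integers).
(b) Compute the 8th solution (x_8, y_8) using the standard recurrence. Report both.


Step 1: Find the fundamental solution (x₁, y₁) of x² - 32y² = 1.
  Expand √32 as a continued fraction. a₀ = ⌊√32⌋ = 5; iterate m_{k+1} = d_k·a_k − m_k, d_{k+1} = (32 − m_{k+1}²)/d_k, a_{k+1} = ⌊(a₀ + m_{k+1})/d_{k+1}⌋ (starting m₀ = 0, d₀ = 1), with convergents p_k = a_k·p_{k-1} + p_{k-2}, q_k = a_k·q_{k-1} + q_{k-2} (p₋₁ = 1, q₋₁ = 0):
  k = 0: a₀ = 5; p₀/q₀ = 5/1; p₀² − 32·q₀² = 25 − 32 = -7.
  k = 1: m = 5, d = 7, a = ⌊(5 + 5)/7⌋ = 1; p/q = (1·5 + 1)/(1·1 + 0) = 6/1; p² − 32·q² = 36 − 32 = 4.
  k = 2: m = 2, d = 4, a = ⌊(5 + 2)/4⌋ = 1; p/q = (1·6 + 5)/(1·1 + 1) = 11/2; p² − 32·q² = 121 − 128 = -7.
  k = 3: m = 2, d = 7, a = ⌊(5 + 2)/7⌋ = 1; p/q = (1·11 + 6)/(1·2 + 1) = 17/3; p² − 32·q² = 289 − 288 = 1.
  The first convergent with p² − 32·q² = 1 gives the fundamental solution (x₁, y₁) = (17, 3).
Step 2: Apply the recurrence (x_{n+1}, y_{n+1}) = (x₁x_n + 32y₁y_n, x₁y_n + y₁x_n) repeatedly.
  From (x_1, y_1) = (17, 3): x_2 = 17·17 + 32·3·3 = 577; y_2 = 17·3 + 3·17 = 102.
  From (x_2, y_2) = (577, 102): x_3 = 17·577 + 32·3·102 = 19601; y_3 = 17·102 + 3·577 = 3465.
  From (x_3, y_3) = (19601, 3465): x_4 = 17·19601 + 32·3·3465 = 665857; y_4 = 17·3465 + 3·19601 = 117708.
  From (x_4, y_4) = (665857, 117708): x_5 = 17·665857 + 32·3·117708 = 22619537; y_5 = 17·117708 + 3·665857 = 3998607.
  From (x_5, y_5) = (22619537, 3998607): x_6 = 17·22619537 + 32·3·3998607 = 768398401; y_6 = 17·3998607 + 3·22619537 = 135834930.
  From (x_6, y_6) = (768398401, 135834930): x_7 = 17·768398401 + 32·3·135834930 = 26102926097; y_7 = 17·135834930 + 3·768398401 = 4614389013.
  From (x_7, y_7) = (26102926097, 4614389013): x_8 = 17·26102926097 + 32·3·4614389013 = 886731088897; y_8 = 17·4614389013 + 3·26102926097 = 156753391512.
Step 3: Verify x_8² - 32·y_8² = 786292024016459316676609 - 786292024016459316676608 = 1 (should be 1). ✓

(x_1, y_1) = (17, 3); (x_8, y_8) = (886731088897, 156753391512).
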